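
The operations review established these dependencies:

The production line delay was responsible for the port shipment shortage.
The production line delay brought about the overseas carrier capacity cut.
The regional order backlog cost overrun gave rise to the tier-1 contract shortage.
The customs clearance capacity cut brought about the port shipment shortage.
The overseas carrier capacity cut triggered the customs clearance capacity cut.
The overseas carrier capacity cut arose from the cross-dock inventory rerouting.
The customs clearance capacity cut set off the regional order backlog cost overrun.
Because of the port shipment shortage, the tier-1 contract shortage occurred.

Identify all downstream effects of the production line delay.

the customs clearance capacity cut, the overseas carrier capacity cut, the port shipment shortage, the regional order backlog cost overrun, the tier-1 contract shortage

Direct effects: the overseas carrier capacity cut, the port shipment shortage.
2 steps out: the customs clearance capacity cut, the tier-1 contract shortage.
3 steps out: the regional order backlog cost overrun.
Not reachable from it: the cross-dock inventory rerouting.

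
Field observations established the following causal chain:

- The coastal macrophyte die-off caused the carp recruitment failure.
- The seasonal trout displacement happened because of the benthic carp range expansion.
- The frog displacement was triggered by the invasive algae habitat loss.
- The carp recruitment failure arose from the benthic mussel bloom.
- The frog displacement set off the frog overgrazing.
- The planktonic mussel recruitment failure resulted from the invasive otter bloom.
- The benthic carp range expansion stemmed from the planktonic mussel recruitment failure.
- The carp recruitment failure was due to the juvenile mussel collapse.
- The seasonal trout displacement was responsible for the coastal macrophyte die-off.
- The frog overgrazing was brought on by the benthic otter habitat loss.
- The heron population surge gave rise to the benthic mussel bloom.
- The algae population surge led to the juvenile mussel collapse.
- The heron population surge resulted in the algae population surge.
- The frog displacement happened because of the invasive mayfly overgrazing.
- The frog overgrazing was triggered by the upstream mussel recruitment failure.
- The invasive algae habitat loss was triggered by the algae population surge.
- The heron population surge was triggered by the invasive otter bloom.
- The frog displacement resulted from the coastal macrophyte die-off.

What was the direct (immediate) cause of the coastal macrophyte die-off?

Upstream contributors include the invasive otter bloom, the planktonic mussel recruitment failure, the benthic carp range expansion, but only the seasonal trout displacement feeds directly into the coastal macrophyte die-off.

the seasonal trout displacement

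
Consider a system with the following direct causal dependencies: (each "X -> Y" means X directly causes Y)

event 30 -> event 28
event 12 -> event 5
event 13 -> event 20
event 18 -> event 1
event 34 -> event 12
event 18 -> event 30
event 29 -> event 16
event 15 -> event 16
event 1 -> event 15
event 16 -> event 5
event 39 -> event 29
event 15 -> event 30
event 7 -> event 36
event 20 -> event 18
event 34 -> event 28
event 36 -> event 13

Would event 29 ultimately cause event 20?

No

Event 29 leads to event 16, event 5; event 20 is not among them.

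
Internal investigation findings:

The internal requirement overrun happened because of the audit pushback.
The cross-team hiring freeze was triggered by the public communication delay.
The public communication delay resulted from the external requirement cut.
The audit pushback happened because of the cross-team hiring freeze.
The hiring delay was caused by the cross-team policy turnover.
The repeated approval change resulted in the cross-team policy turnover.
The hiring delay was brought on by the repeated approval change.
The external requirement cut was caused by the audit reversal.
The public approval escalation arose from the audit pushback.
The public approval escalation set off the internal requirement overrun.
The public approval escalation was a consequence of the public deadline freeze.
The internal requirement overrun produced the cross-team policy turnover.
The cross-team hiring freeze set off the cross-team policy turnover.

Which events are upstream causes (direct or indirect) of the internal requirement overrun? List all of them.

Immediate causes of the internal requirement overrun: the audit pushback, the public approval escalation.
Further upstream: the audit reversal, the external requirement cut, the public communication delay, the public deadline freeze, the cross-team hiring freeze.

the audit pushback, the audit reversal, the cross-team hiring freeze, the external requirement cut, the public approval escalation, the public communication delay, the public deadline freeze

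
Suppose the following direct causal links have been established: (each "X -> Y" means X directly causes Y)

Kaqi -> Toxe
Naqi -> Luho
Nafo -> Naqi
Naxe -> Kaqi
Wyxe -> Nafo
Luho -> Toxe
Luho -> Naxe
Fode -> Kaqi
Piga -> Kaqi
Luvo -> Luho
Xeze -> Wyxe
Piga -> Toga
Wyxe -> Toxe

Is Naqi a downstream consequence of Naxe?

No

Naxe leads to Kaqi, Toxe; Naqi is not among them.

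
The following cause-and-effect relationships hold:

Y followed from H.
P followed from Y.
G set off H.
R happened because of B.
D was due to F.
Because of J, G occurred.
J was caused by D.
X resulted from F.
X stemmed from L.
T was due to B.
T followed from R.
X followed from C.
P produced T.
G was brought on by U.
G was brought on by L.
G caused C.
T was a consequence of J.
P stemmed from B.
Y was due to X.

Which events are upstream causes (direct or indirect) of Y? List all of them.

Immediate causes of Y: H, X.
Further upstream: F, U, D, J, L, G, C.

C, D, F, G, H, J, L, U, X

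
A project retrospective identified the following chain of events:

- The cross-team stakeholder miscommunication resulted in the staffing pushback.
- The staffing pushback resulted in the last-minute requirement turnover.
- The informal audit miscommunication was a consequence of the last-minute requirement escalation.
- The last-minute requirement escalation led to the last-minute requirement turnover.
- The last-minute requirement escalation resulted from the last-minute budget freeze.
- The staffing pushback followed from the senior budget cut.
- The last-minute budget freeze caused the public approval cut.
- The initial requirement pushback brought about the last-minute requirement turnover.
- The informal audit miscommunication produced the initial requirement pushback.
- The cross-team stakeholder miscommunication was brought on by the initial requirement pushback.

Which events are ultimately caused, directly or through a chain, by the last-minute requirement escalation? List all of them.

Direct effects: the informal audit miscommunication, the last-minute requirement turnover.
2 steps out: the initial requirement pushback.
3 steps out: the cross-team stakeholder miscommunication.
4 steps out: the staffing pushback.
Not reachable from it: the last-minute budget freeze, the public approval cut, the senior budget cut.

the cross-team stakeholder miscommunication, the informal audit miscommunication, the initial requirement pushback, the last-minute requirement turnover, the staffing pushback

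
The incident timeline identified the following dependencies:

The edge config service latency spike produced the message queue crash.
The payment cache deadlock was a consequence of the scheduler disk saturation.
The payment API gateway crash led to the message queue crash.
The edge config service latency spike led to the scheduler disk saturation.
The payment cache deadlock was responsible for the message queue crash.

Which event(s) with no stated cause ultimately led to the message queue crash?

Tracing upstream from the message queue crash: the message queue crash ← the edge config service latency spike.
A separate upstream branch: the message queue crash ← the payment API gateway crash.
Each of those chain origins has no stated cause.

the edge config service latency spike, the payment API gateway crash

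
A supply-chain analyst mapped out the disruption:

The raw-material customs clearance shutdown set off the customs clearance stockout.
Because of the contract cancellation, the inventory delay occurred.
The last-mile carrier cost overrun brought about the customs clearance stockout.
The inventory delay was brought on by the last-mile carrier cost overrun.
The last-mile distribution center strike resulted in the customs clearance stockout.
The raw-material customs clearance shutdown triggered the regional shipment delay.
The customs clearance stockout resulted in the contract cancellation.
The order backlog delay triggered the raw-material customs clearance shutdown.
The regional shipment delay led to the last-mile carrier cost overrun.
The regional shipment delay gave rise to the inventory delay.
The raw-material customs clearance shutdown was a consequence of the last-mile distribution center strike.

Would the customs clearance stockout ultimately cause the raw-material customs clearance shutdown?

The customs clearance stockout leads to the contract cancellation, the inventory delay; the raw-material customs clearance shutdown is not among them.

No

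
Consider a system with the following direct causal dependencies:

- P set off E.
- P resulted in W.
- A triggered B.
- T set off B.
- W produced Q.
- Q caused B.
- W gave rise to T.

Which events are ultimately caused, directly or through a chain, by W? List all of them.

Direct effects: Q, T.
2 steps out: B.
Not reachable from it: P, A, E.

B, Q, T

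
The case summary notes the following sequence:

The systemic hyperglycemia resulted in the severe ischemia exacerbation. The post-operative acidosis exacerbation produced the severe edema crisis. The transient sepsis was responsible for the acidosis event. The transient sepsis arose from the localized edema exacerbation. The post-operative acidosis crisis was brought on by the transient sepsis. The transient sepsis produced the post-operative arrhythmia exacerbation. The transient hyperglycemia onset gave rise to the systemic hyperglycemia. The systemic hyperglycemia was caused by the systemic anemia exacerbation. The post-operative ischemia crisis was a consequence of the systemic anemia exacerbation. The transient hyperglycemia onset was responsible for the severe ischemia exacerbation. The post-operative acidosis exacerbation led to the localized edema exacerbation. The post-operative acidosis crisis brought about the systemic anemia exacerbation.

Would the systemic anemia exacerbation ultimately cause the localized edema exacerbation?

No

The systemic anemia exacerbation leads to the systemic hyperglycemia, the severe ischemia exacerbation, the post-operative ischemia crisis; the localized edema exacerbation is not among them.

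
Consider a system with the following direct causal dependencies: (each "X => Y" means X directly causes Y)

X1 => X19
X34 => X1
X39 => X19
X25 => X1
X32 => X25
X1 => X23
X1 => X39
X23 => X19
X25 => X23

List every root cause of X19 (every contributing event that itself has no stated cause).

X32, X34

Tracing upstream from X19: X19 ← X1 ← X25 ← X32.
A separate upstream branch: X19 ← X1 ← X34.
Each of those chain origins has no stated cause.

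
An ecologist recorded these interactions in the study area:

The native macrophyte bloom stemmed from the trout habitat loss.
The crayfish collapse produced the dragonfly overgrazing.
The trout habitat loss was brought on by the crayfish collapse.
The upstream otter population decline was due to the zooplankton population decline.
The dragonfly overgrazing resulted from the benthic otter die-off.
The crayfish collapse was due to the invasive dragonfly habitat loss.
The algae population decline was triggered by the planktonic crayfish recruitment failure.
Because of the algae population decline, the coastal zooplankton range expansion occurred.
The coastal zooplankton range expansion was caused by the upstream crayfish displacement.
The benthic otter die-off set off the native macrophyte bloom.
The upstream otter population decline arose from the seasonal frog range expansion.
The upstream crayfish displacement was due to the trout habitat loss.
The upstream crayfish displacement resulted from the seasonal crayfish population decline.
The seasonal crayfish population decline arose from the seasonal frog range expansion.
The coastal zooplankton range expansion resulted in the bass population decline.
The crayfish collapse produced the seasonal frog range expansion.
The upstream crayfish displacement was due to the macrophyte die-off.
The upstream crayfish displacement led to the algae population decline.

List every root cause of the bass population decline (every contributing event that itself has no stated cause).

Tracing upstream from the bass population decline: the bass population decline ← the coastal zooplankton range expansion ← the upstream crayfish displacement ← the macrophyte die-off.
A separate upstream branch: the bass population decline ← the coastal zooplankton range expansion ← the upstream crayfish displacement ← the trout habitat loss ← the crayfish collapse ← the invasive dragonfly habitat loss.
A separate upstream branch: the bass population decline ← the coastal zooplankton range expansion ← the algae population decline ← the planktonic crayfish recruitment failure.
Each of those chain origins has no stated cause.

the invasive dragonfly habitat loss, the macrophyte die-off, the planktonic crayfish recruitment failure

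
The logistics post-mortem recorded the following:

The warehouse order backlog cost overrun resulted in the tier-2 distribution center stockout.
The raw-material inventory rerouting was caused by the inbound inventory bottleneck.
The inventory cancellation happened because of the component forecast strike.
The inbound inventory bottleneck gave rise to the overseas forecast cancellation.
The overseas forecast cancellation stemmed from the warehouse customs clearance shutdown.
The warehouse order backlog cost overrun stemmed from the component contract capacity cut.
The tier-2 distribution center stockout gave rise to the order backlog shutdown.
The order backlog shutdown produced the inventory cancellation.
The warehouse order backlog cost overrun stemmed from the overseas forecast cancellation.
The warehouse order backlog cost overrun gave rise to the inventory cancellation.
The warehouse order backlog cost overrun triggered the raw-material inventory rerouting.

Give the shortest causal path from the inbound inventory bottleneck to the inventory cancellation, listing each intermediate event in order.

the inbound inventory bottleneck → the overseas forecast cancellation
the overseas forecast cancellation → the warehouse order backlog cost overrun
the warehouse order backlog cost overrun → the inventory cancellation
Length: 3 steps.

the inbound inventory bottleneck → the overseas forecast cancellation → the warehouse order backlog cost overrun → the inventory cancellation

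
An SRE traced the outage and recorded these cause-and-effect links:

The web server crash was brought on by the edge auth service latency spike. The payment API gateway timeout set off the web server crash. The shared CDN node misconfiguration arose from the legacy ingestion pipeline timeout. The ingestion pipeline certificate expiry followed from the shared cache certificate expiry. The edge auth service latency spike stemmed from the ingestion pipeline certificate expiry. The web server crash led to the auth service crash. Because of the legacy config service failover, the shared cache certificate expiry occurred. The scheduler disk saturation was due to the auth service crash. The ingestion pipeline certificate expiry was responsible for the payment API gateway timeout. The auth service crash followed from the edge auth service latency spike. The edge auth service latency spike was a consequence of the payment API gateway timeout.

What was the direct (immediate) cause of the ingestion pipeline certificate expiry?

the shared cache certificate expiry

Upstream contributors include the legacy config service failover, but only the shared cache certificate expiry feeds directly into the ingestion pipeline certificate expiry.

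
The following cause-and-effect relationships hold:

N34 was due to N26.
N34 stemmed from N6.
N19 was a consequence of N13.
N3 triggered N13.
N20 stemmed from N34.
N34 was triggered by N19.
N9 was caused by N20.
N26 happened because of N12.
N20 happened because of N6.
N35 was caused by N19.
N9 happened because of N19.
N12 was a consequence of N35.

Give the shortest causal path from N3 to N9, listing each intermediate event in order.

N3 → N13 → N19 → N9

N3 → N13
N13 → N19
N19 → N9
Length: 3 steps.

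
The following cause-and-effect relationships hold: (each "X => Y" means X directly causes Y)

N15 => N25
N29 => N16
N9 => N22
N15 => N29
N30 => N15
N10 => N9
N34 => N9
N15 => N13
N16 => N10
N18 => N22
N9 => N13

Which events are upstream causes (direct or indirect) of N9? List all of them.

N10, N15, N16, N29, N30, N34

Immediate causes of N9: N10, N34.
Further upstream: N30, N15, N29, N16.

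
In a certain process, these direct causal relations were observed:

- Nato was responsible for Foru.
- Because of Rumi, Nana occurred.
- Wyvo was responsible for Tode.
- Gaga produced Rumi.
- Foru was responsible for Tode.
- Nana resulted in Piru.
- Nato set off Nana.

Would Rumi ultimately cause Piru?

There is a causal chain: Rumi → Nana → Piru.

Yes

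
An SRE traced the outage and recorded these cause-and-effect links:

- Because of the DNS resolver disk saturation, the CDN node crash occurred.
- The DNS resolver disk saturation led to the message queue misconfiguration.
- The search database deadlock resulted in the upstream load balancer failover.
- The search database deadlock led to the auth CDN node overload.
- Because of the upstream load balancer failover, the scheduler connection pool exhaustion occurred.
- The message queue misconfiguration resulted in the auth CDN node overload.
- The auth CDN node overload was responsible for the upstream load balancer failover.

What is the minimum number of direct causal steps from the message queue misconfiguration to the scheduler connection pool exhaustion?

Shortest chain: the message queue misconfiguration → the auth CDN node overload → the upstream load balancer failover → the scheduler connection pool exhaustion.

3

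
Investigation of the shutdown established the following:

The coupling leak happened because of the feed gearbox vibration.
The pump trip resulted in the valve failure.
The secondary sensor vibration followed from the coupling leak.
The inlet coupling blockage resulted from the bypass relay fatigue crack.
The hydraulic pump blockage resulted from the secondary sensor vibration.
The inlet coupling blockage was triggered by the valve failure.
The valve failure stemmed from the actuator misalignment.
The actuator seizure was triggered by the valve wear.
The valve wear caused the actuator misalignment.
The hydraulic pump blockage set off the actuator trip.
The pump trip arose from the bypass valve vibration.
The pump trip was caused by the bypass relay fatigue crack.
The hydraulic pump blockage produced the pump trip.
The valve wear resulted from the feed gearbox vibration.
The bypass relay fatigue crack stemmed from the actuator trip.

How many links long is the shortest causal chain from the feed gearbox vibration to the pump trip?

Shortest chain: the feed gearbox vibration → the coupling leak → the secondary sensor vibration → the hydraulic pump blockage → the pump trip.

4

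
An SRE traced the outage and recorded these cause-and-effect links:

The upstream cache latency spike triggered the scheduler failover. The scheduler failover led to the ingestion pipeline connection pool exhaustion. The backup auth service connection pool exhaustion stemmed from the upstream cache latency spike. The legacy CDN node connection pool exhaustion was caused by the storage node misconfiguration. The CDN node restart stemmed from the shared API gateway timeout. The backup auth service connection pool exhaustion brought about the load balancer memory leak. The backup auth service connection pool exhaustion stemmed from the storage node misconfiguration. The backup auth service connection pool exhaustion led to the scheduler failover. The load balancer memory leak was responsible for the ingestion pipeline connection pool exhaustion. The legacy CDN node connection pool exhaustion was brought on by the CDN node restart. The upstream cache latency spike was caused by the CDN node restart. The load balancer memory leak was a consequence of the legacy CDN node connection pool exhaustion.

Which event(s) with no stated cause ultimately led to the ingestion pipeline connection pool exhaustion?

the shared API gateway timeout, the storage node misconfiguration

Tracing upstream from the ingestion pipeline connection pool exhaustion: the ingestion pipeline connection pool exhaustion ← the scheduler failover ← the upstream cache latency spike ← the CDN node restart ← the shared API gateway timeout.
A separate upstream branch: the ingestion pipeline connection pool exhaustion ← the scheduler failover ← the backup auth service connection pool exhaustion ← the storage node misconfiguration.
Each of those chain origins has no stated cause.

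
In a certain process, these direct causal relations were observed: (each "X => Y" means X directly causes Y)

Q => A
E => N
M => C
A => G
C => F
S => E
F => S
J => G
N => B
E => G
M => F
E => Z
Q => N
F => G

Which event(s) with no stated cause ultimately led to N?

Tracing upstream from N: N ← Q.
A separate upstream branch: N ← E ← S ← F ← M.
Each of those chain origins has no stated cause.

M, Q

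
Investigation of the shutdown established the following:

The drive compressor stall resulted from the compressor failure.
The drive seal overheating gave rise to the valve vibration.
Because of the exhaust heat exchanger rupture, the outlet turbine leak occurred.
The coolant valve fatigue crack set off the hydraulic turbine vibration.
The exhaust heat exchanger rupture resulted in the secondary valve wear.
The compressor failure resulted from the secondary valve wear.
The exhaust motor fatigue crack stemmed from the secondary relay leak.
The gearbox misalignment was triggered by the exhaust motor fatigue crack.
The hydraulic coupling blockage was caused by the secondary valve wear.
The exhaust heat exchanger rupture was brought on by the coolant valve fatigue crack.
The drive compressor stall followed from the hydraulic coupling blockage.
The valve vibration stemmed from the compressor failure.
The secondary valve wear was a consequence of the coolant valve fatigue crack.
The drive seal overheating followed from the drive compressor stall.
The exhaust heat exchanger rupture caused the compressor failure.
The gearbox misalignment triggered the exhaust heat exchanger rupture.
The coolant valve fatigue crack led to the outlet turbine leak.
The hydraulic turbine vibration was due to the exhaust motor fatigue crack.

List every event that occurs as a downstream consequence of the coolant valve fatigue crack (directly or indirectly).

the compressor failure, the drive compressor stall, the drive seal overheating, the exhaust heat exchanger rupture, the hydraulic coupling blockage, the hydraulic turbine vibration, the outlet turbine leak, the secondary valve wear, the valve vibration

Direct effects: the exhaust heat exchanger rupture, the secondary valve wear, the hydraulic turbine vibration, the outlet turbine leak.
2 steps out: the compressor failure, the hydraulic coupling blockage.
3 steps out: the drive compressor stall, the valve vibration.
4 steps out: the drive seal overheating.
Not reachable from it: the secondary relay leak, the exhaust motor fatigue crack, the gearbox misalignment.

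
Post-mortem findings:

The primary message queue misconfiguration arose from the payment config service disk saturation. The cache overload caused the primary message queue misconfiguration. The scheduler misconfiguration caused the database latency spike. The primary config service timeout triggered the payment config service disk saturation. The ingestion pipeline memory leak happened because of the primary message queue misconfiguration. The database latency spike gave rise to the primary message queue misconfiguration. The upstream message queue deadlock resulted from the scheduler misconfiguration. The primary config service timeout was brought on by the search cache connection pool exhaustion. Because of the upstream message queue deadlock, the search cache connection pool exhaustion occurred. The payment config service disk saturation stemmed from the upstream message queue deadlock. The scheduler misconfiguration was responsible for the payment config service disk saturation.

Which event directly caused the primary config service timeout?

Upstream contributors include the scheduler misconfiguration, the upstream message queue deadlock, but only the search cache connection pool exhaustion feeds directly into the primary config service timeout.

the search cache connection pool exhaustion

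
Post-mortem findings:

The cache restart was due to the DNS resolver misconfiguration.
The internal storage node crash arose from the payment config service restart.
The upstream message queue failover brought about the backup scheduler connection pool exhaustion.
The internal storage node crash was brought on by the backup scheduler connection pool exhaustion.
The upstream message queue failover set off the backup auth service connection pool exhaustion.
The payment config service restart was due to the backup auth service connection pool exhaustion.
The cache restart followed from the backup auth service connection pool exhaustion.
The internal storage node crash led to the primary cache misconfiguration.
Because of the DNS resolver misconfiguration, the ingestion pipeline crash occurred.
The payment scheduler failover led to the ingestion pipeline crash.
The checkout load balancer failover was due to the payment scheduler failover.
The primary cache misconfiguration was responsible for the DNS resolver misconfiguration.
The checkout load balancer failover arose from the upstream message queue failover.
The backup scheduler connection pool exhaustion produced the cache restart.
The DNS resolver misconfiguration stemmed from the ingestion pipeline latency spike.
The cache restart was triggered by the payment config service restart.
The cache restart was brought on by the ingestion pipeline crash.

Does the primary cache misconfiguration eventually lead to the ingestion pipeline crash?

There is a causal chain: the primary cache misconfiguration → the DNS resolver misconfiguration → the ingestion pipeline crash.

Yes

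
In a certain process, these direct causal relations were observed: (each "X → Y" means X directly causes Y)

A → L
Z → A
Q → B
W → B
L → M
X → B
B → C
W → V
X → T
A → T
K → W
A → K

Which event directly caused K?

Upstream contributors include Z, but only A feeds directly into K.

A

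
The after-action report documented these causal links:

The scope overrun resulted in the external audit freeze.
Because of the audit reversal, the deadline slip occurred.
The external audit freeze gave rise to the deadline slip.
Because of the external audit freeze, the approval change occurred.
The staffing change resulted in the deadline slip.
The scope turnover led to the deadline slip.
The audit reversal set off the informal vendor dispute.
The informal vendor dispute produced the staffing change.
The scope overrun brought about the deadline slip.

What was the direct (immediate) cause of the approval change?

the external audit freeze

Upstream contributors include the scope overrun, but only the external audit freeze feeds directly into the approval change.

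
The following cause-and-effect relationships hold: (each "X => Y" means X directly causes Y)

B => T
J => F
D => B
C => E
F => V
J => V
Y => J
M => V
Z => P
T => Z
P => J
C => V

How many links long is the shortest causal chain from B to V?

Shortest chain: B → T → Z → P → J → V.

5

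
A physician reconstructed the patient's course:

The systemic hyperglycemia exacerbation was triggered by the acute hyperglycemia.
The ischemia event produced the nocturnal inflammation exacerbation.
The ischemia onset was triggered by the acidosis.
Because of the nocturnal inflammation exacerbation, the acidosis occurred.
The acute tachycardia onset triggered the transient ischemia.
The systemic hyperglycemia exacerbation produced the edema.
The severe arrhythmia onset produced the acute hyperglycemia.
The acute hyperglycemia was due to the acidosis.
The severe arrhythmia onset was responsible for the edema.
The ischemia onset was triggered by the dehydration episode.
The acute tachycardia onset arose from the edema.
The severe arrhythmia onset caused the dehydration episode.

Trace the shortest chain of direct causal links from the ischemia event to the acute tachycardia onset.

the ischemia event → the nocturnal inflammation exacerbation
the nocturnal inflammation exacerbation → the acidosis
the acidosis → the acute hyperglycemia
the acute hyperglycemia → the systemic hyperglycemia exacerbation
the systemic hyperglycemia exacerbation → the edema
the edema → the acute tachycardia onset
Length: 6 steps.

the ischemia event → the nocturnal inflammation exacerbation → the acidosis → the acute hyperglycemia → the systemic hyperglycemia exacerbation → the edema → the acute tachycardia onset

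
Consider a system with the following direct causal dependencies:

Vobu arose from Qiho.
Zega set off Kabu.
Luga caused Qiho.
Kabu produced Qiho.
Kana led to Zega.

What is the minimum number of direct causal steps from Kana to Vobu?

4

Shortest chain: Kana → Zega → Kabu → Qiho → Vobu.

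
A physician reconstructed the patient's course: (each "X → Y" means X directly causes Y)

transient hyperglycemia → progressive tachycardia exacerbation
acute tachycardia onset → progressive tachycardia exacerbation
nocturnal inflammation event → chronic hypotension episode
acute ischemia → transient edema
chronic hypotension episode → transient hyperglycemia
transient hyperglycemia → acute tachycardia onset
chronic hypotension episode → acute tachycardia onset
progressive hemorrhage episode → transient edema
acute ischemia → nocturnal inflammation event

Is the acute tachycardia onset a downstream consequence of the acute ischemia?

Yes

There is a causal chain: the acute ischemia → the nocturnal inflammation event → the chronic hypotension episode → the acute tachycardia onset.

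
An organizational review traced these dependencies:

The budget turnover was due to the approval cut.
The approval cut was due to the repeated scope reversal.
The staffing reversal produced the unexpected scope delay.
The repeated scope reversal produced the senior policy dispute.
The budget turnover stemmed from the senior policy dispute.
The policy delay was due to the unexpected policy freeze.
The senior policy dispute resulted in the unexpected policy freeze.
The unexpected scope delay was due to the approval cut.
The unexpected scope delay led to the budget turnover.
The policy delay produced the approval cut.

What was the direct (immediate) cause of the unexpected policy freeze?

Upstream contributors include the repeated scope reversal, but only the senior policy dispute feeds directly into the unexpected policy freeze.

the senior policy dispute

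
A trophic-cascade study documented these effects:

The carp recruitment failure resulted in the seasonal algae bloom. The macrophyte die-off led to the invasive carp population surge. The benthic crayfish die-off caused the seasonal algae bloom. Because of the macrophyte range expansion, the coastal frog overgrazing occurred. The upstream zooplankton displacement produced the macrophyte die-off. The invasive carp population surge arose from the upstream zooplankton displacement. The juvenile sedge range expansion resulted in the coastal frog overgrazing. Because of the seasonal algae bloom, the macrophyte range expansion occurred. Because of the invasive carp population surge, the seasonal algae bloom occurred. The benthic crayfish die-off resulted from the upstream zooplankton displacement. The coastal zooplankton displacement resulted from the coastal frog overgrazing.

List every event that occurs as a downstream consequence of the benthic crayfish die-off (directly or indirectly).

the coastal frog overgrazing, the coastal zooplankton displacement, the macrophyte range expansion, the seasonal algae bloom

Direct effects: the seasonal algae bloom.
2 steps out: the macrophyte range expansion.
3 steps out: the coastal frog overgrazing.
4 steps out: the coastal zooplankton displacement.
Not reachable from it: the upstream zooplankton displacement, the macrophyte die-off, the carp recruitment failure, the invasive carp population surge, the juvenile sedge range expansion.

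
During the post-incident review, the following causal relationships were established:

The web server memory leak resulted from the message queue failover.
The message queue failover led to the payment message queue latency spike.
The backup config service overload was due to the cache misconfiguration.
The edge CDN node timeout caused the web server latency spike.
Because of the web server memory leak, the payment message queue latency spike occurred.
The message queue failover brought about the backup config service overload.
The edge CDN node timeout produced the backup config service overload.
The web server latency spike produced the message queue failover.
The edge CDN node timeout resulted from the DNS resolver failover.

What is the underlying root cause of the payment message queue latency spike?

the DNS resolver failover

Tracing upstream from the payment message queue latency spike: the payment message queue latency spike ← the message queue failover ← the web server latency spike ← the edge CDN node timeout ← the DNS resolver failover.
The DNS resolver failover has no stated cause, so it is the root.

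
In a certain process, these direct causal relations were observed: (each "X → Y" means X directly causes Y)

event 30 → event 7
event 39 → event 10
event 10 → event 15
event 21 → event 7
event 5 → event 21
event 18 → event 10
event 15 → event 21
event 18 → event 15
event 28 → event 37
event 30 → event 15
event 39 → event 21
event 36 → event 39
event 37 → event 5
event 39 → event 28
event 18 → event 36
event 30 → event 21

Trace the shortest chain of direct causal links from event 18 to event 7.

event 18 → event 15 → event 21 → event 7

event 18 → event 15
event 15 → event 21
event 21 → event 7
Length: 3 steps.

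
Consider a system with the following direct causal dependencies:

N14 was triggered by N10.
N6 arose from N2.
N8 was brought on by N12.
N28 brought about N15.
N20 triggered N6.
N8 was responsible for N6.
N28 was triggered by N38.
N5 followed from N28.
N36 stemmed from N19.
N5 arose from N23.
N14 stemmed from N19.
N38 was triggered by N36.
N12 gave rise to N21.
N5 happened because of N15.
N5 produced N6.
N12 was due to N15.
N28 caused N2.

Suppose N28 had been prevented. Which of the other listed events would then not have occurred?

Downstream of N28: N15, N12, N8, N5, N2, N6, N21.
Of those, still caused via another path: N5, N6.
The remainder have no surviving cause.

N12, N15, N2, N21, N8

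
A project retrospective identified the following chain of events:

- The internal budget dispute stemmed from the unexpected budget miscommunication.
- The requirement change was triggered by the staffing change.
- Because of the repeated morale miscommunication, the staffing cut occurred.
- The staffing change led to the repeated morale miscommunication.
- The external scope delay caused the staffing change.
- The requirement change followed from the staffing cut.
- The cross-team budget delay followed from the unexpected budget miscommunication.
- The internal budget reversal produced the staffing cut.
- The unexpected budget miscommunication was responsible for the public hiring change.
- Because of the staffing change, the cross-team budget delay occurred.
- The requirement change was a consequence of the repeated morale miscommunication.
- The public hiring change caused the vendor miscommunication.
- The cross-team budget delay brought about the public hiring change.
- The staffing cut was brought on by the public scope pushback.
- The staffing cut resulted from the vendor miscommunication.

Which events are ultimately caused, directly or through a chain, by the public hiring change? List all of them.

the requirement change, the staffing cut, the vendor miscommunication

Direct effects: the vendor miscommunication.
2 steps out: the staffing cut.
3 steps out: the requirement change.
Not reachable from it: the external scope delay, the unexpected budget miscommunication, the staffing change, the cross-team budget delay, the internal budget dispute, the public scope pushback, the repeated morale miscommunication, the internal budget reversal.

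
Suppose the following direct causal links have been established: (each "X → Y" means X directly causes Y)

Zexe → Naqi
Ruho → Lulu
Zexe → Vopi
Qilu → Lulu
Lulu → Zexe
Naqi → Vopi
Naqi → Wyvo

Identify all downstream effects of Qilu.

Lulu, Naqi, Vopi, Wyvo, Zexe

Direct effects: Lulu.
2 steps out: Zexe.
3 steps out: Naqi, Vopi.
4 steps out: Wyvo.
Not reachable from it: Ruho.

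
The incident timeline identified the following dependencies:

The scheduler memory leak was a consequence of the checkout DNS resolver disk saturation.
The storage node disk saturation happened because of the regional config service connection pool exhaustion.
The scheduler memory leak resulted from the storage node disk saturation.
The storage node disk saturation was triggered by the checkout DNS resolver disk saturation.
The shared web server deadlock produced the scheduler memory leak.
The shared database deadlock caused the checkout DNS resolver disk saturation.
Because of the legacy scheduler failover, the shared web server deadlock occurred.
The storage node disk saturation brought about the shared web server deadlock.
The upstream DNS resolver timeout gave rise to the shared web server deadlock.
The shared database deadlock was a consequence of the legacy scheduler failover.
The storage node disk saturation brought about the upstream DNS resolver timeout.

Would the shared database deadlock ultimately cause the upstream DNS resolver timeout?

There is a causal chain: the shared database deadlock → the checkout DNS resolver disk saturation → the storage node disk saturation → the upstream DNS resolver timeout.

Yes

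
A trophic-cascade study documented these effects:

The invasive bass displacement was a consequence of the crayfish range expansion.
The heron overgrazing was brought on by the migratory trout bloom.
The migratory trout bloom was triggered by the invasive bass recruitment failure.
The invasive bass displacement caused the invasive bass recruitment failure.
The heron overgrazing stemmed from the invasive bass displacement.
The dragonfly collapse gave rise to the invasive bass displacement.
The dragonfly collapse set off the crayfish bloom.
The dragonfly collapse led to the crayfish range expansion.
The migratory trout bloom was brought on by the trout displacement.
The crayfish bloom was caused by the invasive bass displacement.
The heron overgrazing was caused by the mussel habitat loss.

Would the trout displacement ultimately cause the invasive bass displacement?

No

The trout displacement leads to the migratory trout bloom, the heron overgrazing; the invasive bass displacement is not among them.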